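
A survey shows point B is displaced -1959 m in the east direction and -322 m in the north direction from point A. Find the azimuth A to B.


az = atan2(-1959, -322) = -99.3 deg
adjusted to 0-360: 260.7 degrees

260.7 degrees


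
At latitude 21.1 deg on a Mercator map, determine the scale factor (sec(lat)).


SF = 1 / cos(21.1) = 1 / 0.932954 = 1.072

1.072


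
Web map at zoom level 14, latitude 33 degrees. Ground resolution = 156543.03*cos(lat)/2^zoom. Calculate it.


res = 156543.03 * cos(33) / 2^14 = 156543.03 * 0.83867057 / 16384 = 8.01 m/pixel

8.01 m/pixel


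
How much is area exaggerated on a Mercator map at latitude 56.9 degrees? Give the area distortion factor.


area_distortion = 1/cos^2(56.9) = 3.353

3.353


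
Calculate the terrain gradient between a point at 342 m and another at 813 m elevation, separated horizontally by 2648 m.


gradient = (813 - 342) / 2648 = 471 / 2648 = 0.1779

0.1779


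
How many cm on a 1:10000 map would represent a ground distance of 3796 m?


map_cm = 3796 * 100 / 10000 = 37.96 cm

37.96 cm


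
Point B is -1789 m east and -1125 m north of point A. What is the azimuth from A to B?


az = atan2(-1789, -1125) = -122.2 deg
adjusted to 0-360: 237.8 degrees

237.8 degrees


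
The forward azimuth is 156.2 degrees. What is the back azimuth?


back azimuth = (156.2 + 180) mod 360 = 336.2 degrees

336.2 degrees


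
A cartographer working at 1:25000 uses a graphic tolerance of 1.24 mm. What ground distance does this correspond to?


ground = 1.24 mm * 25000 / 1000 = 31.0 m

31.0 m


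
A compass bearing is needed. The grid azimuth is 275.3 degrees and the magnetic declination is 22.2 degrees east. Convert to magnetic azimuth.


magnetic azimuth = grid azimuth - declination (east +ve)
mag_az = 275.3 - 22.2 = 253.1 degrees

253.1 degrees


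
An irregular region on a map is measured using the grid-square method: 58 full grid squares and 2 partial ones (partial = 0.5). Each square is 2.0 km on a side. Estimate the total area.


effective squares = 58 + 2 * 0.5 = 59.0
area = 59.0 * 4.0 = 236.0 km^2

236.0 km^2


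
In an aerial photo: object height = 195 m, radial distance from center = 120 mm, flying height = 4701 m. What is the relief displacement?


d = h * r / H = 195 * 120 / 4701 = 4.98 mm

4.98 mm


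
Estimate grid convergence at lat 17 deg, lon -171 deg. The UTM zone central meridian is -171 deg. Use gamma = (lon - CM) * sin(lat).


gamma = (-171 - -171) * sin(17) = 0 * 0.292372 = 0.0 degrees

0.0 degrees


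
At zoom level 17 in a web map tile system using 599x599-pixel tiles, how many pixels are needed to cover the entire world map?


tiles per axis = 2^17 = 131072
total tiles = 131072^2 = 17179869184
pixels per axis = 131072 * 599 = 78512128
total pixels = 78512128^2 = 6164154243088384

6164154243088384 pixels


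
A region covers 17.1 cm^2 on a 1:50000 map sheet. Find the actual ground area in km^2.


ground_area = 17.1 * (50000/100)^2 = 4275000.0 m^2 = 4.275 km^2

4.275 km^2


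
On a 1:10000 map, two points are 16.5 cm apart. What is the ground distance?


ground = 16.5 cm * 10000 / 100 = 1650.0 m = 1.65 km

1.65 km


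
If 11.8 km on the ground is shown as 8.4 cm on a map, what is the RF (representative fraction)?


ground = 11.8 km = 1180000 cm; RF denominator = ground / map = 1180000 / 8.4 ≈ 140476; RF = 1:140476

1:140476


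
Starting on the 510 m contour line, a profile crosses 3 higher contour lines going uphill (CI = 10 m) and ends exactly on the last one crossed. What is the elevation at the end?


elevation = 510 + 3 * 10 = 540 m

540 m


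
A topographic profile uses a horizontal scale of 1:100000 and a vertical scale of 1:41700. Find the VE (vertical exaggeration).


VE = horizontal_scale / vertical_scale = 100000 / 41700 ≈ 2.4

2.4x


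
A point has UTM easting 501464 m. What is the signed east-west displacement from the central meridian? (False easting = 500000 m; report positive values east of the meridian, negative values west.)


displacement = 501464 - 500000 = 1464 m

1464 m


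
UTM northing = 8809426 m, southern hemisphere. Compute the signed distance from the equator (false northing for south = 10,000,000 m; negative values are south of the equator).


For southern: actual = 8809426 - 10000000 = -1190574 m

-1190574 m


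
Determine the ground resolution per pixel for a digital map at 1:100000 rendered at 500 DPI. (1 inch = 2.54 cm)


pixel_cm = 2.54 / 500 = 0.00508 cm
ground = pixel_cm * 100000 / 100 = 2.54 * 100000 / (500 * 100) = 254000 / 50000 = 5.08 m

5.08 m


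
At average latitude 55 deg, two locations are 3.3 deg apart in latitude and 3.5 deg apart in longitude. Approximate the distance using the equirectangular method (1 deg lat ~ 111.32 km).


dlat_km = 3.3 * 111.32 = 367.356
dlon_km = 3.5 * 111.32 * cos(55) ≈ 223.477
dist = sqrt(367.356^2 + 223.477^2) ≈ 430.0 km

430.0 km


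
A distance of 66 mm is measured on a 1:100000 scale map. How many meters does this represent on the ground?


ground = 66 mm * 100000 / 1000 = 6600.0 m

6600.0 m


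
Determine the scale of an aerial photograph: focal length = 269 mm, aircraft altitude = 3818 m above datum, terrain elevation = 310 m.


scale = f / (H - h) = 269 mm / 3508 m = 269 / 3508000 = 1:13041

1:13041


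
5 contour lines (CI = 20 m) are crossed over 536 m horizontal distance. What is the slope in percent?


elevation change = 5 * 20 = 100 m
slope = 100 / 536 * 100 = 18.7%

18.7%


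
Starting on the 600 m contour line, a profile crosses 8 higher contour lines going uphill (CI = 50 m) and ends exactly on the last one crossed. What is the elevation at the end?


elevation = 600 + 8 * 50 = 1000 m

1000 m


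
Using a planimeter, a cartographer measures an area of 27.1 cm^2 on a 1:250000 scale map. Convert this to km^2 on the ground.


ground_area = 27.1 * (250000/100)^2 = 169375000.0 m^2 = 169.375 km^2

169.375 km^2


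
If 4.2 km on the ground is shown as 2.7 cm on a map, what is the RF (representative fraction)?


ground = 4.2 km = 420000 cm; RF denominator = ground / map = 420000 / 2.7 ≈ 155556; RF = 1:155556

1:155556


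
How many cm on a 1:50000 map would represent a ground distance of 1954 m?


map_cm = 1954 * 100 / 50000 = 3.908 cm ≈ 3.91 cm

3.91 cm


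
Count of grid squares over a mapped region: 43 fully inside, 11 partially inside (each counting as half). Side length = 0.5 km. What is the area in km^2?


effective squares = 43 + 11 * 0.5 = 48.5
area = 48.5 * 0.25 = 12.125 km^2

12.125 km^2


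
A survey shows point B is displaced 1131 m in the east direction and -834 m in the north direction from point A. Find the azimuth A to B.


az = atan2(1131, -834) = 126.4 deg
adjusted to 0-360: 126.4 degrees

126.4 degrees


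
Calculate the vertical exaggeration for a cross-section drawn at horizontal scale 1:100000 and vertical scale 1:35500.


VE = horizontal_scale / vertical_scale = 100000 / 35500 ≈ 2.8

2.8x


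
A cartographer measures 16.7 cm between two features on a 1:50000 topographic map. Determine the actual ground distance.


ground = 16.7 cm * 50000 / 100 = 8350.0 m = 8.35 km

8.35 km


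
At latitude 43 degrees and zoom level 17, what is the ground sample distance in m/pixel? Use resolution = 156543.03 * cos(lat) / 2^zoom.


res = 156543.03 * cos(43) / 2^17 = 156543.03 * 0.7313537 / 131072 = 0.87 m/pixel

0.87 m/pixel


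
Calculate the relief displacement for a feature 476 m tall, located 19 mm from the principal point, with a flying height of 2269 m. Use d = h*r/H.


d = h * r / H = 476 * 19 / 2269 = 3.99 mm

3.99 mm


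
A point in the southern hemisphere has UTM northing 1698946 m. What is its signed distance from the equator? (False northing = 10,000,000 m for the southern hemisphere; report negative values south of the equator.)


For southern: actual = 1698946 - 10000000 = -8301054 m

-8301054 m


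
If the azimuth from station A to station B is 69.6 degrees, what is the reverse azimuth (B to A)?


back azimuth = (69.6 + 180) mod 360 = 249.6 degrees

249.6 degrees


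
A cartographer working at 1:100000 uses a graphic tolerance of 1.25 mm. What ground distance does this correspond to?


ground = 1.25 mm * 100000 / 1000 = 125.0 m

125.0 m


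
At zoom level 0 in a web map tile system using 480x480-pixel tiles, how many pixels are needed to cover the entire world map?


tiles per axis = 2^0 = 1
total tiles = 1^2 = 1
pixels per axis = 1 * 480 = 480
total pixels = 480^2 = 230400

230400 pixels


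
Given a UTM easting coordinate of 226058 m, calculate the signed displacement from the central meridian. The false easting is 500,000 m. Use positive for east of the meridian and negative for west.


displacement = 226058 - 500000 = -273942 m

-273942 m


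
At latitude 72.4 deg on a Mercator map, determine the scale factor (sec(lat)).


SF = 1 / cos(72.4) = 1 / 0.30237 = 3.307

3.307


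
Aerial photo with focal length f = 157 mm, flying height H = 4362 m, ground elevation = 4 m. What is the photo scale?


scale = f / (H - h) = 157 mm / 4358 m = 157 / 4358000 = 1:27758

1:27758


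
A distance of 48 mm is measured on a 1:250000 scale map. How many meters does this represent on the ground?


ground = 48 mm * 250000 / 1000 = 12000.0 m

12000.0 m


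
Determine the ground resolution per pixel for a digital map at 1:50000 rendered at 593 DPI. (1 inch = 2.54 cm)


pixel_cm = 2.54 / 593 ≈ 0.004283 cm
ground = pixel_cm * 50000 / 100 = 2.54 * 50000 / (593 * 100) = 127000 / 59300 ≈ 2.14 m

2.14 m


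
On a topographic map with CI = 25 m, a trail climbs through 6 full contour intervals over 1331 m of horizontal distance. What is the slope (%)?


elevation change = 6 * 25 = 150 m
slope = 150 / 1331 * 100 = 11.3%

11.3%


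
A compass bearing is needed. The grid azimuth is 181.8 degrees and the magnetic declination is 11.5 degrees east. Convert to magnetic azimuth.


magnetic azimuth = grid azimuth - declination (east +ve)
mag_az = 181.8 - 11.5 = 170.3 degrees

170.3 degrees


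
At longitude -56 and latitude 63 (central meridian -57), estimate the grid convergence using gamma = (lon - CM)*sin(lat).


gamma = (-56 - -57) * sin(63) = 1 * 0.891007 = 0.891 degrees

0.891 degrees


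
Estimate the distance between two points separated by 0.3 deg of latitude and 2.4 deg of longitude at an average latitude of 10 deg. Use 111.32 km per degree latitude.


dlat_km = 0.3 * 111.32 = 33.396
dlon_km = 2.4 * 111.32 * cos(10) ≈ 263.109
dist = sqrt(33.396^2 + 263.109^2) ≈ 265.2 km

265.2 km


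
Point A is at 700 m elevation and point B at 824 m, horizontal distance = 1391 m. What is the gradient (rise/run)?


gradient = (824 - 700) / 1391 = 124 / 1391 = 0.0891

0.0891


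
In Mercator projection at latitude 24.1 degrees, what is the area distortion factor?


area_distortion = 1/cos^2(24.1) = 1.2

1.2


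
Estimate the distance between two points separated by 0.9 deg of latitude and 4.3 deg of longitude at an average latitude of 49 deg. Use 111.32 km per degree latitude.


dlat_km = 0.9 * 111.32 = 100.188
dlon_km = 4.3 * 111.32 * cos(49) ≈ 314.04
dist = sqrt(100.188^2 + 314.04^2) ≈ 329.6 km

329.6 km


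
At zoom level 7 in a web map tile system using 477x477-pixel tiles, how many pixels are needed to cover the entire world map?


tiles per axis = 2^7 = 128
total tiles = 128^2 = 16384
pixels per axis = 128 * 477 = 61056
total pixels = 61056^2 = 3727835136

3727835136 pixels


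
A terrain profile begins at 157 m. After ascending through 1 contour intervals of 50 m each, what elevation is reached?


elevation = 157 + 1 * 50 = 207 m

207 m


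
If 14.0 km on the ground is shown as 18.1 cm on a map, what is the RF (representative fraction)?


ground = 14.0 km = 1400000 cm; RF denominator = ground / map = 1400000 / 18.1 ≈ 77348; RF = 1:77348

1:77348


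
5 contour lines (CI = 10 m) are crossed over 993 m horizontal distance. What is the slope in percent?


elevation change = 5 * 10 = 50 m
slope = 50 / 993 * 100 = 5.0%

5.0%


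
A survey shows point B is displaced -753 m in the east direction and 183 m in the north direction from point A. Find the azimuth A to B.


az = atan2(-753, 183) = -76.3 deg
adjusted to 0-360: 283.7 degrees

283.7 degrees


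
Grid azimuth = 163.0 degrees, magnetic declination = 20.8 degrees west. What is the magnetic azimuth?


magnetic azimuth = grid azimuth - declination (east +ve)
mag_az = 163.0 - -20.8 = 183.8 degrees

183.8 degrees


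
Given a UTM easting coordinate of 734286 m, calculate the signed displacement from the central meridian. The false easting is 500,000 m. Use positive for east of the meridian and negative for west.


displacement = 734286 - 500000 = 234286 m

234286 m


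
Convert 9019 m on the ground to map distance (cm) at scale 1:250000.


map_cm = 9019 * 100 / 250000 = 3.6076 cm ≈ 3.61 cm

3.61 cm


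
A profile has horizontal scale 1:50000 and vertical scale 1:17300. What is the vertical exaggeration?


VE = horizontal_scale / vertical_scale = 50000 / 17300 ≈ 2.9

2.9x


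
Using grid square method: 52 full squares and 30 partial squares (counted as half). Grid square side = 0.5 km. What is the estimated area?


effective squares = 52 + 30 * 0.5 = 67.0
area = 67.0 * 0.25 = 16.75 km^2

16.75 km^2


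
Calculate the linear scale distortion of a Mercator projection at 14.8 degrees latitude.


SF = 1 / cos(14.8) = 1 / 0.966823 = 1.034

1.034


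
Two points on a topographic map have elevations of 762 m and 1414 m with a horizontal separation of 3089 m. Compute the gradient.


gradient = (1414 - 762) / 3089 = 652 / 3089 = 0.2111

0.2111


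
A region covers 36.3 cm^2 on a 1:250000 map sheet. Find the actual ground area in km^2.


ground_area = 36.3 * (250000/100)^2 = 226875000.0 m^2 = 226.875 km^2

226.875 km^2


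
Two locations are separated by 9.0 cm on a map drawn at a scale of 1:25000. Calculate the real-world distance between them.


ground = 9.0 cm * 25000 / 100 = 2250.0 m = 2.25 km

2.25 km


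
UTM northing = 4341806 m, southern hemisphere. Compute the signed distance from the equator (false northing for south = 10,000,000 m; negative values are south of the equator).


For southern: actual = 4341806 - 10000000 = -5658194 m

-5658194 m


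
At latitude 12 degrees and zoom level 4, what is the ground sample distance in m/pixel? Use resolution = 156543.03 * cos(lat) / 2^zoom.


res = 156543.03 * cos(12) / 2^4 = 156543.03 * 0.9781476 / 16 = 9570.14 m/pixel

9570.14 m/pixel


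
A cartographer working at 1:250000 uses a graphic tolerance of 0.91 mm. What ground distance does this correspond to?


ground = 0.91 mm * 250000 / 1000 = 227.5 m

227.5 m


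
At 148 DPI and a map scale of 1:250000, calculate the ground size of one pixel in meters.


pixel_cm = 2.54 / 148 ≈ 0.017162 cm
ground = pixel_cm * 250000 / 100 = 2.54 * 250000 / (148 * 100) = 635000 / 14800 ≈ 42.91 m

42.91 m


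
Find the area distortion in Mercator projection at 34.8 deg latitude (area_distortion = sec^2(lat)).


area_distortion = 1/cos^2(34.8) = 1.483

1.483


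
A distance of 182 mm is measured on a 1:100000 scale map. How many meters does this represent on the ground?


ground = 182 mm * 100000 / 1000 = 18200.0 m

18200.0 m


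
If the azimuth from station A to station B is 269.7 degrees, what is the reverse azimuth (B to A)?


back azimuth = (269.7 + 180) mod 360 = 89.7 degrees

89.7 degrees


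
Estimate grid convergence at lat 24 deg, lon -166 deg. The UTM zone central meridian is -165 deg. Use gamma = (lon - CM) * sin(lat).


gamma = (-166 - -165) * sin(24) = -1 * 0.406737 = -0.407 degrees

-0.407 degrees


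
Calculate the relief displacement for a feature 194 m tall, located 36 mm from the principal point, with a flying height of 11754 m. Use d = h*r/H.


d = h * r / H = 194 * 36 / 11754 = 0.59 mm

0.59 mm


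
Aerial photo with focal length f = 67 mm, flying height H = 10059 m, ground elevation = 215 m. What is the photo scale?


scale = f / (H - h) = 67 mm / 9844 m = 67 / 9844000 = 1:146925

1:146925


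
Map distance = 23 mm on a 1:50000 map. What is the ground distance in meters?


ground = 23 mm * 50000 / 1000 = 1150.0 m

1150.0 m


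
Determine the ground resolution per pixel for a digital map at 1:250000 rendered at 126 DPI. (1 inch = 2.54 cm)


pixel_cm = 2.54 / 126 ≈ 0.020159 cm
ground = pixel_cm * 250000 / 100 = 2.54 * 250000 / (126 * 100) = 635000 / 12600 ≈ 50.4 m

50.4 m


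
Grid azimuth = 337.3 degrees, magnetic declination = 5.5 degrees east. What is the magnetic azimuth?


magnetic azimuth = grid azimuth - declination (east +ve)
mag_az = 337.3 - 5.5 = 331.8 degrees

331.8 degrees


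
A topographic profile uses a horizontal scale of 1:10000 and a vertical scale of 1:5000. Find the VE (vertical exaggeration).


VE = horizontal_scale / vertical_scale = 10000 / 5000 = 2.0

2.0x


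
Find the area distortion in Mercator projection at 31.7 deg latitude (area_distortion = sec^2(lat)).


area_distortion = 1/cos^2(31.7) = 1.381

1.381


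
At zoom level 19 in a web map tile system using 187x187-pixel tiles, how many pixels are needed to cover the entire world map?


tiles per axis = 2^19 = 524288
total tiles = 524288^2 = 274877906944
pixels per axis = 524288 * 187 = 98041856
total pixels = 98041856^2 = 9612205527924736

9612205527924736 pixels


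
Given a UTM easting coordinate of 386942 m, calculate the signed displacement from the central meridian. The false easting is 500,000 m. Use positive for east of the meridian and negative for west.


displacement = 386942 - 500000 = -113058 m

-113058 m


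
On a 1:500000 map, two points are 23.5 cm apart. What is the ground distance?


ground = 23.5 cm * 500000 / 100 = 117500.0 m = 117.5 km

117.5 km


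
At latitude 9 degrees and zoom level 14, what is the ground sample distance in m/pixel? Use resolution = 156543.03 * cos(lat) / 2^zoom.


res = 156543.03 * cos(9) / 2^14 = 156543.03 * 0.98768834 / 16384 = 9.44 m/pixel

9.44 m/pixel


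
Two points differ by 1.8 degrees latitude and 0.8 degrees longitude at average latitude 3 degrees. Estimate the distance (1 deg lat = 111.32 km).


dlat_km = 1.8 * 111.32 = 200.376
dlon_km = 0.8 * 111.32 * cos(3) ≈ 88.934
dist = sqrt(200.376^2 + 88.934^2) ≈ 219.2 km

219.2 km


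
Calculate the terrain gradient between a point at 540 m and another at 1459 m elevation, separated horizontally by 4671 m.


gradient = (1459 - 540) / 4671 = 919 / 4671 = 0.1967

0.1967


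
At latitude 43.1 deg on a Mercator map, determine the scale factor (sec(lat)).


SF = 1 / cos(43.1) = 1 / 0.730162 = 1.37

1.37


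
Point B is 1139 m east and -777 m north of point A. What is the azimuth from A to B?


az = atan2(1139, -777) = 124.3 deg
adjusted to 0-360: 124.3 degrees

124.3 degrees


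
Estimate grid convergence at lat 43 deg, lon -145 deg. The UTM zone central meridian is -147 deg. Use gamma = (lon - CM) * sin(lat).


gamma = (-145 - -147) * sin(43) = 2 * 0.681998 = 1.364 degrees

1.364 degrees


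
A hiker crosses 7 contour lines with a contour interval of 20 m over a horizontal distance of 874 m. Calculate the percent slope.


elevation change = 7 * 20 = 140 m
slope = 140 / 874 * 100 = 16.0%

16.0%


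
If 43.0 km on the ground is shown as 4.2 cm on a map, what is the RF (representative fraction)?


ground = 43.0 km = 4300000 cm; RF denominator = ground / map = 4300000 / 4.2 ≈ 1023810; RF = 1:1023810

1:1023810


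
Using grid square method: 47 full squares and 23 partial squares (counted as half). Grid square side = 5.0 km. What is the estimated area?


effective squares = 47 + 23 * 0.5 = 58.5
area = 58.5 * 25.0 = 1462.5 km^2

1462.5 km^2


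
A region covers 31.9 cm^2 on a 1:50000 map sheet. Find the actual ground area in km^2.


ground_area = 31.9 * (50000/100)^2 = 7975000.0 m^2 = 7.975 km^2

7.975 km^2


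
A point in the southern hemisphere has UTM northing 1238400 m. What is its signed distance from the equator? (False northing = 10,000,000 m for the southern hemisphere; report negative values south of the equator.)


For southern: actual = 1238400 - 10000000 = -8761600 m

-8761600 m


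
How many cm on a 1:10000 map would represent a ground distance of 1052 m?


map_cm = 1052 * 100 / 10000 = 10.52 cm

10.52 cm


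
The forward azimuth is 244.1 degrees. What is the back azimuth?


back azimuth = (244.1 + 180) mod 360 = 64.1 degrees

64.1 degrees


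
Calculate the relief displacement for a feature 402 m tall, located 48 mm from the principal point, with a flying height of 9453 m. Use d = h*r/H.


d = h * r / H = 402 * 48 / 9453 = 2.04 mm

2.04 mm


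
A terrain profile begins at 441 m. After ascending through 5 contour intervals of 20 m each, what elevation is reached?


elevation = 441 + 5 * 20 = 541 m

541 m


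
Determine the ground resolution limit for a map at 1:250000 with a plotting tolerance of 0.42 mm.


ground = 0.42 mm * 250000 / 1000 = 105.0 m

105.0 m


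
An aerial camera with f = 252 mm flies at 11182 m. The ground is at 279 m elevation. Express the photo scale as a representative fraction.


scale = f / (H - h) = 252 mm / 10903 m = 252 / 10903000 = 1:43266

1:43266


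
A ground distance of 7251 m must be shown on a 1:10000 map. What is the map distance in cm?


map_cm = 7251 * 100 / 10000 = 72.51 cm

72.51 cm


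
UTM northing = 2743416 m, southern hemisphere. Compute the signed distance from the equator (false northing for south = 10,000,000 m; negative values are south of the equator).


For southern: actual = 2743416 - 10000000 = -7256584 m

-7256584 m


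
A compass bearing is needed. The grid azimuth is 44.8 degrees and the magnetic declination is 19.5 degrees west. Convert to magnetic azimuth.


magnetic azimuth = grid azimuth - declination (east +ve)
mag_az = 44.8 - -19.5 = 64.3 degrees

64.3 degrees


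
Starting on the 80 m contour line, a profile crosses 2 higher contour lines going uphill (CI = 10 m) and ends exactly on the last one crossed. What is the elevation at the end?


elevation = 80 + 2 * 10 = 100 m

100 m


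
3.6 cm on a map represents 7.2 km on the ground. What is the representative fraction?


ground = 7.2 km = 720000 cm; RF denominator = ground / map = 720000 / 3.6 = 200000; RF = 1:200000

1:200000


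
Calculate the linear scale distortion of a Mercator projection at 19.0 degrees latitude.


SF = 1 / cos(19.0) = 1 / 0.945519 = 1.058

1.058


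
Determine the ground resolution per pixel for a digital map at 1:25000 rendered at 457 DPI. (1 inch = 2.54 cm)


pixel_cm = 2.54 / 457 ≈ 0.005558 cm
ground = pixel_cm * 25000 / 100 = 2.54 * 25000 / (457 * 100) = 63500 / 45700 ≈ 1.39 m

1.39 m


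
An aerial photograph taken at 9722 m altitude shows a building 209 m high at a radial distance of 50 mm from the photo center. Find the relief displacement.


d = h * r / H = 209 * 50 / 9722 = 1.07 mm

1.07 mm


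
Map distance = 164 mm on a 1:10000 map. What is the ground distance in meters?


ground = 164 mm * 10000 / 1000 = 1640.0 m

1640.0 m


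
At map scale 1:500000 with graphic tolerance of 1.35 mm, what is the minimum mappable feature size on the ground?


ground = 1.35 mm * 500000 / 1000 = 675.0 m

675.0 m


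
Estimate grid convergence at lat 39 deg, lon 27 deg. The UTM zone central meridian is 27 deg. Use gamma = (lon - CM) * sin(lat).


gamma = (27 - 27) * sin(39) = 0 * 0.62932 = 0.0 degrees

0.0 degrees


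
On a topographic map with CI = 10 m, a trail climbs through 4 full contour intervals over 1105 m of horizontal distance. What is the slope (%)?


elevation change = 4 * 10 = 40 m
slope = 40 / 1105 * 100 = 3.6%

3.6%


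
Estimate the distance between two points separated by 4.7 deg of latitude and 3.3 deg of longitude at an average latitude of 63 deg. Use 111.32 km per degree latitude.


dlat_km = 4.7 * 111.32 = 523.204
dlon_km = 3.3 * 111.32 * cos(63) ≈ 166.776
dist = sqrt(523.204^2 + 166.776^2) ≈ 549.1 km

549.1 km


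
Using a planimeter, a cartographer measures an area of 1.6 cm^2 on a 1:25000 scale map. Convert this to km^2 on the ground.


ground_area = 1.6 * (25000/100)^2 = 100000.0 m^2 = 0.1 km^2

0.1 km^2


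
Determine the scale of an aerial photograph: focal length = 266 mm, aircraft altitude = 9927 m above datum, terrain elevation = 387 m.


scale = f / (H - h) = 266 mm / 9540 m = 266 / 9540000 = 1:35865

1:35865


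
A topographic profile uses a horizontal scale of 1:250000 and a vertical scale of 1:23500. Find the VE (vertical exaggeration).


VE = horizontal_scale / vertical_scale = 250000 / 23500 ≈ 10.6

10.6x


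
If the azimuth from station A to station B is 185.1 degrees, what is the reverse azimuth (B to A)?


back azimuth = (185.1 + 180) mod 360 = 5.1 degrees

5.1 degrees


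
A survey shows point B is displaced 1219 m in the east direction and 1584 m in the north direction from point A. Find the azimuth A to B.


az = atan2(1219, 1584) = 37.6 deg
adjusted to 0-360: 37.6 degrees

37.6 degrees


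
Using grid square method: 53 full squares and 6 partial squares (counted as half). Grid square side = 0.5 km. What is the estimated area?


effective squares = 53 + 6 * 0.5 = 56.0
area = 56.0 * 0.25 = 14.0 km^2

14.0 km^2


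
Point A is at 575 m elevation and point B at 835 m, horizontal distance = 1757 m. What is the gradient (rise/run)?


gradient = (835 - 575) / 1757 = 260 / 1757 = 0.148

0.148


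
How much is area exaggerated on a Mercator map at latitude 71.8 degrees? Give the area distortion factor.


area_distortion = 1/cos^2(71.8) = 10.251

10.251


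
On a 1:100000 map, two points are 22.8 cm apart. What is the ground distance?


ground = 22.8 cm * 100000 / 100 = 22800.0 m = 22.8 km

22.8 km


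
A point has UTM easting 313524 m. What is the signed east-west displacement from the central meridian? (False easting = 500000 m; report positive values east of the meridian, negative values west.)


displacement = 313524 - 500000 = -186476 m

-186476 m


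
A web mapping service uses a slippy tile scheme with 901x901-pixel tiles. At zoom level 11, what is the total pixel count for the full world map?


tiles per axis = 2^11 = 2048
total tiles = 2048^2 = 4194304
pixels per axis = 2048 * 901 = 1845248
total pixels = 1845248^2 = 3404940181504

3404940181504 pixels


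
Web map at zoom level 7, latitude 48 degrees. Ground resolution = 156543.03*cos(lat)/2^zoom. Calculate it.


res = 156543.03 * cos(48) / 2^7 = 156543.03 * 0.66913061 / 128 = 818.34 m/pixel

818.34 m/pixel


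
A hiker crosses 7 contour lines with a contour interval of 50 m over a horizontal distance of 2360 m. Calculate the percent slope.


elevation change = 7 * 50 = 350 m
slope = 350 / 2360 * 100 = 14.8%

14.8%


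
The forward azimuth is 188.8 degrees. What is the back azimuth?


back azimuth = (188.8 + 180) mod 360 = 8.8 degrees

8.8 degrees


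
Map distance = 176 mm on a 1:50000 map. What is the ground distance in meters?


ground = 176 mm * 50000 / 1000 = 8800.0 m

8800.0 m


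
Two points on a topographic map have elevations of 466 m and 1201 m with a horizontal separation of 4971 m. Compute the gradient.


gradient = (1201 - 466) / 4971 = 735 / 4971 = 0.1479

0.1479


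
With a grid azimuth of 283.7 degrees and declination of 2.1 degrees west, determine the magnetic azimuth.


magnetic azimuth = grid azimuth - declination (east +ve)
mag_az = 283.7 - -2.1 = 285.8 degrees

285.8 degrees


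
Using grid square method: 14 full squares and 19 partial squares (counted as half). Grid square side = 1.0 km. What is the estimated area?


effective squares = 14 + 19 * 0.5 = 23.5
area = 23.5 * 1.0 = 23.5 km^2

23.5 km^2


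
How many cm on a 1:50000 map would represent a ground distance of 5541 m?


map_cm = 5541 * 100 / 50000 = 11.082 cm ≈ 11.08 cm

11.08 cm


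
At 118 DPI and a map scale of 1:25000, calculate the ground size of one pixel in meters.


pixel_cm = 2.54 / 118 ≈ 0.021525 cm
ground = pixel_cm * 25000 / 100 = 2.54 * 25000 / (118 * 100) = 63500 / 11800 ≈ 5.38 m

5.38 m


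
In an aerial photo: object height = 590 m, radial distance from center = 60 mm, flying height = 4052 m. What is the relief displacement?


d = h * r / H = 590 * 60 / 4052 = 8.74 mm

8.74 mm


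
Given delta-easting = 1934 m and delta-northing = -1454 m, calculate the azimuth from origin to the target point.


az = atan2(1934, -1454) = 126.9 deg
adjusted to 0-360: 126.9 degrees

126.9 degrees


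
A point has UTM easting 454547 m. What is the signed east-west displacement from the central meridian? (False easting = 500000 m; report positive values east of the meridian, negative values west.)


displacement = 454547 - 500000 = -45453 m

-45453 m


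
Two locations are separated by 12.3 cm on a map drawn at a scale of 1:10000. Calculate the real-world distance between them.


ground = 12.3 cm * 10000 / 100 = 1230.0 m = 1.23 km

1.23 km


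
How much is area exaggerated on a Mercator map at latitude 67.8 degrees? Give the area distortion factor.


area_distortion = 1/cos^2(67.8) = 7.005

7.005


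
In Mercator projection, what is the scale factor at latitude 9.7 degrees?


SF = 1 / cos(9.7) = 1 / 0.985703 = 1.015

1.015


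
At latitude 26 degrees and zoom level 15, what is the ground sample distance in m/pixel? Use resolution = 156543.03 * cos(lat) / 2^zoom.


res = 156543.03 * cos(26) / 2^15 = 156543.03 * 0.89879405 / 32768 = 4.29 m/pixel

4.29 m/pixel


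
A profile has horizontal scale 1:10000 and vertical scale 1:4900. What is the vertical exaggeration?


VE = horizontal_scale / vertical_scale = 10000 / 4900 ≈ 2.0

2.0x


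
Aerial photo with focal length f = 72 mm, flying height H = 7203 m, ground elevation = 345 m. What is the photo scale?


scale = f / (H - h) = 72 mm / 6858 m = 72 / 6858000 = 1:95250

1:95250


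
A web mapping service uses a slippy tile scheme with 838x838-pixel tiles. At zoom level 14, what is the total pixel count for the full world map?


tiles per axis = 2^14 = 16384
total tiles = 16384^2 = 268435456
pixels per axis = 16384 * 838 = 13729792
total pixels = 13729792^2 = 188507188363264

188507188363264 pixels


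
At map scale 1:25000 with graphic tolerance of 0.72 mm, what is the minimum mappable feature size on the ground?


ground = 0.72 mm * 25000 / 1000 = 18.0 m

18.0 m


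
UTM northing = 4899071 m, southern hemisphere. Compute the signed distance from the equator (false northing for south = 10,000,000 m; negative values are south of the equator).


For southern: actual = 4899071 - 10000000 = -5100929 m

-5100929 m


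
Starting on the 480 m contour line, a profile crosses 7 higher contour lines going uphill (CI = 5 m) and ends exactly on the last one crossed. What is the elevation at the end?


elevation = 480 + 7 * 5 = 515 m

515 m


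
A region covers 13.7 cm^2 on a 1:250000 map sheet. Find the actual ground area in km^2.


ground_area = 13.7 * (250000/100)^2 = 85625000.0 m^2 = 85.625 km^2

85.625 km^2


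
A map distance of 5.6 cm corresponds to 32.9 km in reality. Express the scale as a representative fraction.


ground = 32.9 km = 3290000 cm; RF denominator = ground / map = 3290000 / 5.6 = 587500; RF = 1:587500

1:587500


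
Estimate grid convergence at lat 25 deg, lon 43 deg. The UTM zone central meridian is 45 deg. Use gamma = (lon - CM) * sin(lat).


gamma = (43 - 45) * sin(25) = -2 * 0.422618 = -0.845 degrees

-0.845 degrees


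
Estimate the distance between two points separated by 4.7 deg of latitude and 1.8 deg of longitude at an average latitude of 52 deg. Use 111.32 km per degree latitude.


dlat_km = 4.7 * 111.32 = 523.204
dlon_km = 1.8 * 111.32 * cos(52) ≈ 123.364
dist = sqrt(523.204^2 + 123.364^2) ≈ 537.6 km

537.6 km


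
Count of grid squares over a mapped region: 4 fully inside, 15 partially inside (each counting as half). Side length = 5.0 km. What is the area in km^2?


effective squares = 4 + 15 * 0.5 = 11.5
area = 11.5 * 25.0 = 287.5 km^2

287.5 km^2


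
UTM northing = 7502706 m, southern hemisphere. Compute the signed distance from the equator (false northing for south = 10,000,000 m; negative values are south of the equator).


For southern: actual = 7502706 - 10000000 = -2497294 m

-2497294 m


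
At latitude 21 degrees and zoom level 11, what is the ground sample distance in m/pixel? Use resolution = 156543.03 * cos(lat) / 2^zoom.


res = 156543.03 * cos(21) / 2^11 = 156543.03 * 0.93358043 / 2048 = 71.36 m/pixel

71.36 m/pixel


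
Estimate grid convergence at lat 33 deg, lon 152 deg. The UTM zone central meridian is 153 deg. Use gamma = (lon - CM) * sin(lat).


gamma = (152 - 153) * sin(33) = -1 * 0.544639 = -0.545 degrees

-0.545 degrees


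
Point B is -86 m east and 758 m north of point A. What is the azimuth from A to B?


az = atan2(-86, 758) = -6.5 deg
adjusted to 0-360: 353.5 degrees

353.5 degrees


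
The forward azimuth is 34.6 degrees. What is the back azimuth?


back azimuth = (34.6 + 180) mod 360 = 214.6 degrees

214.6 degrees


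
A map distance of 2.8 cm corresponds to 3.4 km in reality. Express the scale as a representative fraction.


ground = 3.4 km = 340000 cm; RF denominator = ground / map = 340000 / 2.8 ≈ 121429; RF = 1:121429

1:121429


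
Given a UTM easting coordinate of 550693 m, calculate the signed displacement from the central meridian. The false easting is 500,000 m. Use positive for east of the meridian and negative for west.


displacement = 550693 - 500000 = 50693 m

50693 m


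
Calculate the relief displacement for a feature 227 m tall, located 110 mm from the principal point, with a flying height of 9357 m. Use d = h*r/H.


d = h * r / H = 227 * 110 / 9357 = 2.67 mm

2.67 mm


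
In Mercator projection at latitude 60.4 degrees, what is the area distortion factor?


area_distortion = 1/cos^2(60.4) = 4.099

4.099


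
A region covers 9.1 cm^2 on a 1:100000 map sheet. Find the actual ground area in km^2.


ground_area = 9.1 * (100000/100)^2 = 9100000.0 m^2 = 9.1 km^2

9.1 km^2


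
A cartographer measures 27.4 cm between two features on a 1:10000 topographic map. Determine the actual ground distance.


ground = 27.4 cm * 10000 / 100 = 2740.0 m = 2.74 km

2.74 km


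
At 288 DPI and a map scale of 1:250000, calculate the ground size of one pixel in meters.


pixel_cm = 2.54 / 288 ≈ 0.008819 cm
ground = pixel_cm * 250000 / 100 = 2.54 * 250000 / (288 * 100) = 635000 / 28800 ≈ 22.05 m

22.05 m


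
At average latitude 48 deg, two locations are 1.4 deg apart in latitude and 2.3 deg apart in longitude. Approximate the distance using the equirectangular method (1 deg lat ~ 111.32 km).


dlat_km = 1.4 * 111.32 = 155.848
dlon_km = 2.3 * 111.32 * cos(48) ≈ 171.322
dist = sqrt(155.848^2 + 171.322^2) ≈ 231.6 km

231.6 km


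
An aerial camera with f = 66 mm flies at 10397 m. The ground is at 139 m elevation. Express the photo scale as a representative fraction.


scale = f / (H - h) = 66 mm / 10258 m = 66 / 10258000 = 1:155424

1:155424


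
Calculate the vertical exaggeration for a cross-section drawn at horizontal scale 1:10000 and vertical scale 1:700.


VE = horizontal_scale / vertical_scale = 10000 / 700 ≈ 14.3

14.3x


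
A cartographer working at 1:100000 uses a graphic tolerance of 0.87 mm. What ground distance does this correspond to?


ground = 0.87 mm * 100000 / 1000 = 87.0 m

87.0 m


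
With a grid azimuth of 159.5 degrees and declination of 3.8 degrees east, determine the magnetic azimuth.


magnetic azimuth = grid azimuth - declination (east +ve)
mag_az = 159.5 - 3.8 = 155.7 degrees

155.7 degrees


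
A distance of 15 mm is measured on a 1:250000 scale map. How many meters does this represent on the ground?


ground = 15 mm * 250000 / 1000 = 3750.0 m

3750.0 m


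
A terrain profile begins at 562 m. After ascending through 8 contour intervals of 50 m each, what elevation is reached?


elevation = 562 + 8 * 50 = 962 m

962 m


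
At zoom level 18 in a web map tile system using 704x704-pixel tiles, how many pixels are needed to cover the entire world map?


tiles per axis = 2^18 = 262144
total tiles = 262144^2 = 68719476736
pixels per axis = 262144 * 704 = 184549376
total pixels = 184549376^2 = 34058472181989376

34058472181989376 pixels


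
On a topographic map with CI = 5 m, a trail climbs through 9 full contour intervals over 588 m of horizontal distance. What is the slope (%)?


elevation change = 9 * 5 = 45 m
slope = 45 / 588 * 100 = 7.7%

7.7%


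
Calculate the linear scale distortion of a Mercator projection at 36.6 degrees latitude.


SF = 1 / cos(36.6) = 1 / 0.802817 = 1.246

1.246


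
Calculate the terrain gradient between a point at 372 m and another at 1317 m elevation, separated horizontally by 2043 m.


gradient = (1317 - 372) / 2043 = 945 / 2043 = 0.4626

0.4626


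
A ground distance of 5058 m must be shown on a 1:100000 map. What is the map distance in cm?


map_cm = 5058 * 100 / 100000 = 5.058 cm ≈ 5.06 cm

5.06 cm


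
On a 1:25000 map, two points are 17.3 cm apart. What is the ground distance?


ground = 17.3 cm * 25000 / 100 = 4325.0 m = 4.325 km

4.325 km


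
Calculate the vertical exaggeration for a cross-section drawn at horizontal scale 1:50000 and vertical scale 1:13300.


VE = horizontal_scale / vertical_scale = 50000 / 13300 ≈ 3.8

3.8x


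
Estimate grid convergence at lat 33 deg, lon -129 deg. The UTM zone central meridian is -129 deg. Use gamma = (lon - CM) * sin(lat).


gamma = (-129 - -129) * sin(33) = 0 * 0.544639 = 0.0 degrees

0.0 degrees


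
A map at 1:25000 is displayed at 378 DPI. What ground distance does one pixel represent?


pixel_cm = 2.54 / 378 ≈ 0.00672 cm
ground = pixel_cm * 25000 / 100 = 2.54 * 25000 / (378 * 100) = 63500 / 37800 ≈ 1.68 m

1.68 m


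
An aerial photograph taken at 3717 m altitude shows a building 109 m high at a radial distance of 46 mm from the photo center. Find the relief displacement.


d = h * r / H = 109 * 46 / 3717 = 1.35 mm

1.35 mm


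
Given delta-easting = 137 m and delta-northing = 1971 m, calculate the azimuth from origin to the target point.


az = atan2(137, 1971) = 4.0 deg
adjusted to 0-360: 4.0 degrees

4.0 degrees


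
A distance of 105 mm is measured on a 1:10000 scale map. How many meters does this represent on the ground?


ground = 105 mm * 10000 / 1000 = 1050.0 m

1050.0 m


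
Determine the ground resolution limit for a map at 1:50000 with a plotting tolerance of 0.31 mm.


ground = 0.31 mm * 50000 / 1000 = 15.5 m

15.5 m


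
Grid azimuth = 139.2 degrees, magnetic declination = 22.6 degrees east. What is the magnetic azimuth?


magnetic azimuth = grid azimuth - declination (east +ve)
mag_az = 139.2 - 22.6 = 116.6 degrees

116.6 degrees


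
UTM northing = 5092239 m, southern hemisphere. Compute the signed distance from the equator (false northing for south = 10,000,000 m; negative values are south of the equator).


For southern: actual = 5092239 - 10000000 = -4907761 m

-4907761 m


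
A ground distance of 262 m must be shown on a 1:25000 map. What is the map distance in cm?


map_cm = 262 * 100 / 25000 = 1.048 cm ≈ 1.05 cm

1.05 cm
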